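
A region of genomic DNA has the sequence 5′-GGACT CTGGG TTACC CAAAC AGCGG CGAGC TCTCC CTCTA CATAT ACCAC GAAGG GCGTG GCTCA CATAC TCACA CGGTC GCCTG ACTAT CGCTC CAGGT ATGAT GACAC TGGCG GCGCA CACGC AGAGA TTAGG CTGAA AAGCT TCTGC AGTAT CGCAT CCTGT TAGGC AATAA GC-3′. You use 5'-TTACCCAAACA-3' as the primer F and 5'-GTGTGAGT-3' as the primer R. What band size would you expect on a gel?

66 bp

Forward primer TTACCCAAACA is found on the top strand at positions 11–21.
Reverse complement of the reverse primer: ACTCACAC. This occurs on the top strand at positions 69–76.
Product length = (reverse-primer end) − (forward-primer start) + 1 = 76 − 11 + 1 = 66 bp.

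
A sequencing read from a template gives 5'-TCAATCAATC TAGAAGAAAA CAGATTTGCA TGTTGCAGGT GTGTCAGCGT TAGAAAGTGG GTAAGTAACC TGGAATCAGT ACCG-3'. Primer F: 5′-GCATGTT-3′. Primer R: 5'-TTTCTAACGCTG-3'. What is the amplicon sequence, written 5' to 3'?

5'-GCATGTTGCAGGTGTGTCAGCGTTAGAAA-3'

The forward primer matches the template at positions 28–34.
Taking the reverse complement of TTTCTAACGCTG gives CAGCGTTAGAAA, found at positions 45–56 on the template; the primer anneals here to the top strand with its 3' end pointing upstream.
The product is the template from position 28 through 56 (29 bp).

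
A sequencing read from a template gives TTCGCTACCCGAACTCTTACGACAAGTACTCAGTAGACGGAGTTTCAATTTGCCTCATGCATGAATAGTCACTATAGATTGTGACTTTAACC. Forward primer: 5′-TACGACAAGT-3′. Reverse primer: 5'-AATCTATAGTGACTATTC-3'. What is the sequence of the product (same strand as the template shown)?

Forward primer TACGACAAGT is found on the top strand at positions 18–27.
Taking the reverse complement of AATCTATAGTGACTATTC gives GAATAGTCACTATAGATT, found at positions 63–80 on the template; the primer anneals here to the top strand with its 3' end pointing upstream.
The product is the template from position 18 through 80 (63 bp).

5'-TACGACAAGTACTCAGTAGACGGAGTTTCAATTTGCCTCATGCATGAATAGTCACTATAGATT-3'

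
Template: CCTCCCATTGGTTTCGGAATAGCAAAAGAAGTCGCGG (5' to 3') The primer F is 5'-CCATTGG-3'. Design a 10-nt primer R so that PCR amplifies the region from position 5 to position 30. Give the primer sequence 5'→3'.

The product's 3' end on the top strand is position 30.
The reverse primer anneals to the top strand over positions 21–30, i.e. to AGCAAAAGAA.
Its sequence written 5'→3' is the reverse complement: TTCTTTTGCT.

5'-TTCTTTTGCT-3'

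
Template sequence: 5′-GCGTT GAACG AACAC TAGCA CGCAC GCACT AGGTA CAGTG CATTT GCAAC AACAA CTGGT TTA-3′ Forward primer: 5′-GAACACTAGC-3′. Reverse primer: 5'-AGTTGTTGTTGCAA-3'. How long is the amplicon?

Forward primer GAACACTAGC is found on the top strand at positions 10–19.
Reverse complement of the reverse primer: TTGCAACAACAACT. This occurs on the top strand at positions 44–57.
The product runs from position 10 to position 57, so its length is 57 − 10 + 1 = 48 bp.

48 bp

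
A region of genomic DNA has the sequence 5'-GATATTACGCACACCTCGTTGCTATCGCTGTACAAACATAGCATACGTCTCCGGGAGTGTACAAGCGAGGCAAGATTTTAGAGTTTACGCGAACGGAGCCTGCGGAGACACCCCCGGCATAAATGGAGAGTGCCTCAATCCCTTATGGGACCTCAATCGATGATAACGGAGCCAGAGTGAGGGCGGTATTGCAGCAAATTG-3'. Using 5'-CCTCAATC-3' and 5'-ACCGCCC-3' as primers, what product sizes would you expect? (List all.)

55 bp, 37 bp

The forward primer CCTCAATC matches the top strand at positions 133–140, 151–158.
The reverse primer's reverse complement is GGGCGGT, matching at positions 181–187.
Each forward site pairs with the reverse site to give a product ending at position 187: sizes 55, 37 bp.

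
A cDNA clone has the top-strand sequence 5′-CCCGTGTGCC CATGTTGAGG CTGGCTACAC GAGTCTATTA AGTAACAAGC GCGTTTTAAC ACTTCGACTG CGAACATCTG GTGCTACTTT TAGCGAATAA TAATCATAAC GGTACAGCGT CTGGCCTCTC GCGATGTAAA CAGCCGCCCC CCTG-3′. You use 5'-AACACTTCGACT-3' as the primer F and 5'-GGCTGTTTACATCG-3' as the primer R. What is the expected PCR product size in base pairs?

88 bp

Scanning the template, AACACTTCGACT occurs at positions 58–69; this primer anneals to the bottom strand there with its 3' end pointing downstream.
Taking the reverse complement of GGCTGTTTACATCG gives CGATGTAAACAGCC, found at positions 132–145 on the template; the primer anneals here to the top strand with its 3' end pointing upstream.
Amplicon spans positions 58–145: 88 bp.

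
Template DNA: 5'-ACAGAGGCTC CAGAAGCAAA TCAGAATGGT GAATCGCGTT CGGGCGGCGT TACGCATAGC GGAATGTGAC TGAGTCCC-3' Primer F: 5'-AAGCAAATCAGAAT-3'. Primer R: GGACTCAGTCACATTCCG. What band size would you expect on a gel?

64 bp

Forward primer AAGCAAATCAGAAT is found on the top strand at positions 14–27.
The reverse primer's reverse complement is CGGAATGTGACTGAGTCC, which matches the template at positions 60–77.
Product length = (reverse-primer end) − (forward-primer start) + 1 = 77 − 14 + 1 = 64 bp.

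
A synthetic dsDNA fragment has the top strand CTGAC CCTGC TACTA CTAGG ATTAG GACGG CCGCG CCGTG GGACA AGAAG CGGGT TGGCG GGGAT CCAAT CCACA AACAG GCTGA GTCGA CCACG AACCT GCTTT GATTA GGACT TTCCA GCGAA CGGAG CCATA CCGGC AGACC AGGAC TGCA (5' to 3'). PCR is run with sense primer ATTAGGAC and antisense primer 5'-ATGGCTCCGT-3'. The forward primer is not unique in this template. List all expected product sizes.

The forward primer ATTAGGAC matches the top strand at positions 21–28, 107–114.
The reverse primer's reverse complement is ACGGAGCCAT, matching at positions 125–134.
Each forward site pairs with the reverse site to give a product ending at position 134: sizes 114, 28 bp.

114 bp, 28 bp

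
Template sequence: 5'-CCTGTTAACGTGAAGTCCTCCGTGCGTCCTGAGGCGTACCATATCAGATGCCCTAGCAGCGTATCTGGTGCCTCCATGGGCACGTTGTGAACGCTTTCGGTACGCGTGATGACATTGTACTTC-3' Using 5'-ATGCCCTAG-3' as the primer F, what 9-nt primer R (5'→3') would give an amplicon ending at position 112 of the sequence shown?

The forward primer binds at positions 48–56; the product's 3' end on the top strand is position 112.
The reverse primer anneals to the top strand over positions 104–112, i.e. to GCGTGATGA.
Its sequence written 5'→3' is the reverse complement: TCATCACGC.

5'-TCATCACGC-3'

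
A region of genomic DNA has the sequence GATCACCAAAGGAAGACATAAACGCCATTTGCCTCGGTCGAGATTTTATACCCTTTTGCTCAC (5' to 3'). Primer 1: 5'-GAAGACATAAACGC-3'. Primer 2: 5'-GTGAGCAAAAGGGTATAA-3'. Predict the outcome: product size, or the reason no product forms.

Yes — a 52 bp product.

Primer 1 (GAAGACATAAACGC) matches the top strand at positions 12–25; it acts as a forward primer.
Primer 2's reverse complement is TTATACCCTTTTGCTCAC, matching the top strand at positions 46–63; it acts as a reverse primer.
The 3' ends face each other across positions 12–63, giving a 52 bp product.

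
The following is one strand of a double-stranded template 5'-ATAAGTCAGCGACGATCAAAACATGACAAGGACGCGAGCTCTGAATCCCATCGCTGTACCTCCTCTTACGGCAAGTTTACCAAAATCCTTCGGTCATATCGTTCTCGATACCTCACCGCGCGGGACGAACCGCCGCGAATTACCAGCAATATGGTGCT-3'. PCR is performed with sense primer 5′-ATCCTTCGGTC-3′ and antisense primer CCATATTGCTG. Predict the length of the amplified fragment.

Forward primer ATCCTTCGGTC is found on the top strand at positions 85–95.
Reverse complement of the reverse primer: CAGCAATATGG. This occurs on the top strand at positions 144–154.
The product runs from position 85 to position 154, so its length is 154 − 85 + 1 = 70 bp.

70 bp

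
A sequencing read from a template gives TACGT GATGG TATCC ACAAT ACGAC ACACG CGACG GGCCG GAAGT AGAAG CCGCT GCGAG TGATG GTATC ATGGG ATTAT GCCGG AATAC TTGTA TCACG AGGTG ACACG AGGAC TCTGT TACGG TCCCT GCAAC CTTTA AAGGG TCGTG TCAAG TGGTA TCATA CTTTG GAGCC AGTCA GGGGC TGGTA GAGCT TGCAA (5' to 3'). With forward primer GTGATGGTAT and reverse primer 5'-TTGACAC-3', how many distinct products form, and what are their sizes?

Two products: 151 bp, 95 bp

The forward primer GTGATGGTAT matches the top strand at positions 4–13, 60–69.
The reverse primer's reverse complement is GTGTCAA, matching at positions 148–154.
Each forward site pairs with the reverse site to give a product ending at position 154: sizes 151, 95 bp.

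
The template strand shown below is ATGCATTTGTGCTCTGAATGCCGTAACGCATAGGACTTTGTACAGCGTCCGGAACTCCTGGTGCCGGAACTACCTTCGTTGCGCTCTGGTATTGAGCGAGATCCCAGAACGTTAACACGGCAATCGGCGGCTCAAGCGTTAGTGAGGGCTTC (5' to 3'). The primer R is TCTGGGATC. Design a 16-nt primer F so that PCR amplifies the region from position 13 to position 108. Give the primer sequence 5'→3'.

The reverse primer's reverse complement GATCCCAGA matches the template at positions 100–108; the product starts at position 13.
The forward primer is identical to the top strand over positions 13–28: TCTGAATGCCGTAACG.

5'-TCTGAATGCCGTAACG-3'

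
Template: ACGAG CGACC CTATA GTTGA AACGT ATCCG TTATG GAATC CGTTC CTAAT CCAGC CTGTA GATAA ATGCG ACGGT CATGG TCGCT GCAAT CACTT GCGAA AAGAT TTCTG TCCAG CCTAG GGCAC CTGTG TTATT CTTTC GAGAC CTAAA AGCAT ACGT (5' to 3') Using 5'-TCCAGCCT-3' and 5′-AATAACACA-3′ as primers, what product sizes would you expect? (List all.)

86 bp, 25 bp

The forward primer TCCAGCCT matches the top strand at positions 50–57, 111–118.
The reverse primer's reverse complement is TGTGTTATT, matching at positions 127–135.
Each forward site pairs with the reverse site to give a product ending at position 135: sizes 86, 25 bp.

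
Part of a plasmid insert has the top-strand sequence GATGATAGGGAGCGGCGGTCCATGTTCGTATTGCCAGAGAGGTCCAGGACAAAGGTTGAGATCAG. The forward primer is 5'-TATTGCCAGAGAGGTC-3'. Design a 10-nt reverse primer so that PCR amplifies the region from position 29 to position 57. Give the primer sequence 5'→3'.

5'-AACCTTTGTC-3'

The product's 3' end on the top strand is position 57.
The reverse primer anneals to the top strand over positions 48–57, i.e. to GACAAAGGTT.
Its sequence written 5'→3' is the reverse complement: AACCTTTGTC.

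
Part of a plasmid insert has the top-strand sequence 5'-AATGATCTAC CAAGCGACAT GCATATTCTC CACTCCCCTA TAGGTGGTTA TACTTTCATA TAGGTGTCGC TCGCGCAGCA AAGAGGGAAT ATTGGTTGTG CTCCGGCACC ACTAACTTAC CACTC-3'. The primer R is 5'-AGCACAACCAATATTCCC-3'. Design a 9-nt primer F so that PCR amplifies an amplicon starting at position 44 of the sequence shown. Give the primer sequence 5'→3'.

The reverse primer's reverse complement GGGAATATTGGTTGTGCT matches the template at positions 85–102; the product starts at position 44.
The forward primer is identical to the top strand over positions 44–52: GTGGTTATA.

5'-GTGGTTATA-3'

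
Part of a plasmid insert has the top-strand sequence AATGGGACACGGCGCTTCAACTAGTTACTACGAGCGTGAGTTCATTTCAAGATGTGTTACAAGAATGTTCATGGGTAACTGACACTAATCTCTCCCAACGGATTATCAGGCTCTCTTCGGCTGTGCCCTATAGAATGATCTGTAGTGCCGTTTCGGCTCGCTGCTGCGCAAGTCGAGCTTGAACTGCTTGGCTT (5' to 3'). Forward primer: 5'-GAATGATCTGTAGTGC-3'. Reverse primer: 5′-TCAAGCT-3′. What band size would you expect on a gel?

50 bp

Scanning the template, GAATGATCTGTAGTGC occurs at positions 133–148; this primer anneals to the bottom strand there with its 3' end pointing downstream.
Taking the reverse complement of TCAAGCT gives AGCTTGA, found at positions 176–182 on the template; the primer anneals here to the top strand with its 3' end pointing upstream.
The product runs from position 133 to position 182, so its length is 182 − 133 + 1 = 50 bp.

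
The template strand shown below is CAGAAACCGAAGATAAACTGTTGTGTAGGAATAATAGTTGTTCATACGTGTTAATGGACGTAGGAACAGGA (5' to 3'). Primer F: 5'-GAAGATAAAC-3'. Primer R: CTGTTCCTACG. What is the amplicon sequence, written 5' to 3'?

5'-GAAGATAAACTGTTGTGTAGGAATAATAGTTGTTCATACGTGTTAATGGACGTAGGAACAG-3'

The forward primer matches the template at positions 9–18.
The reverse primer's reverse complement is CGTAGGAACAG, which matches the template at positions 59–69.
The product is the template from position 9 through 69 (61 bp).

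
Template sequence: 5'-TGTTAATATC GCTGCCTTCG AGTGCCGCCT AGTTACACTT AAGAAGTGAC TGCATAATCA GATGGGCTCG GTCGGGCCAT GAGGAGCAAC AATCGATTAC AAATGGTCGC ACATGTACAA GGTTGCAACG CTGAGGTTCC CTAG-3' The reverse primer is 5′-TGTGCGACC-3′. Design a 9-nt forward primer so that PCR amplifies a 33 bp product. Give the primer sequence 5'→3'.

5'-GAGGAGCAA-3'

The reverse primer's reverse complement GGTCGCACA matches the template at positions 105–113, so the product ends at position 113.
A 33 bp product then starts at position 113 − 33 + 1 = 81.
The forward primer is identical to the top strand there: GAGGAGCAA.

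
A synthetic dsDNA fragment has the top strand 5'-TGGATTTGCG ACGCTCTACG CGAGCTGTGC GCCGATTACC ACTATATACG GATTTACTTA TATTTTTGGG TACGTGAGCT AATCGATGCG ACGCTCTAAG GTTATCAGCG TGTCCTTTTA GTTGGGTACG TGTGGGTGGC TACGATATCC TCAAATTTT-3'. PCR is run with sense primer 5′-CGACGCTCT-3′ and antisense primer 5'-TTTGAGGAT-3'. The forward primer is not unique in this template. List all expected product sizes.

147 bp, 67 bp

The forward primer CGACGCTCT matches the top strand at positions 9–17, 89–97.
The reverse primer's reverse complement is ATCCTCAAA, matching at positions 147–155.
Each forward site pairs with the reverse site to give a product ending at position 155: sizes 147, 67 bp.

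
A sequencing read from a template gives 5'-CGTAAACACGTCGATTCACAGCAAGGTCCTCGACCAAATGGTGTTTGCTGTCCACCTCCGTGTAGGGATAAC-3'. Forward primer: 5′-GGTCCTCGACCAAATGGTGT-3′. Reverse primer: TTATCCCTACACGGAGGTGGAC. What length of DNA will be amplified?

47 bp

The forward primer matches the template at positions 25–44.
Reverse complement of the reverse primer: GTCCACCTCCGTGTAGGGATAA. This occurs on the top strand at positions 50–71.
Amplicon spans positions 25–71: 47 bp.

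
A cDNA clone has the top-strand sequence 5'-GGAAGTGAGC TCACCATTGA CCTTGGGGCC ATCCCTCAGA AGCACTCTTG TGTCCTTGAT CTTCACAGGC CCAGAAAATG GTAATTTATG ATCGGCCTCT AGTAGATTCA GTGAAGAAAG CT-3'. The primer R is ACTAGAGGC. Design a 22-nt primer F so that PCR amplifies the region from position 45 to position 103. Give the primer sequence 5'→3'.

The reverse primer's reverse complement GCCTCTAGT matches the template at positions 95–103; the product starts at position 45.
The forward primer is identical to the top strand over positions 45–66: CTCTTGTGTCCTTGATCTTCAC.

5'-CTCTTGTGTCCTTGATCTTCAC-3'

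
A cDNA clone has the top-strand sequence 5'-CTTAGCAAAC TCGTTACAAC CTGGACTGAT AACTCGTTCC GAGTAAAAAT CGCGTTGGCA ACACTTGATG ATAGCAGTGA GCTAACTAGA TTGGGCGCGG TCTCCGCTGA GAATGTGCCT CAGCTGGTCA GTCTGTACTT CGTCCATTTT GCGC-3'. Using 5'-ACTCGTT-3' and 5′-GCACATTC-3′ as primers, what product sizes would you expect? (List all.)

The forward primer ACTCGTT matches the top strand at positions 9–15, 32–38.
The reverse primer's reverse complement is GAATGTGC, matching at positions 111–118.
Each forward site pairs with the reverse site to give a product ending at position 118: sizes 110, 87 bp.

110 bp, 87 bp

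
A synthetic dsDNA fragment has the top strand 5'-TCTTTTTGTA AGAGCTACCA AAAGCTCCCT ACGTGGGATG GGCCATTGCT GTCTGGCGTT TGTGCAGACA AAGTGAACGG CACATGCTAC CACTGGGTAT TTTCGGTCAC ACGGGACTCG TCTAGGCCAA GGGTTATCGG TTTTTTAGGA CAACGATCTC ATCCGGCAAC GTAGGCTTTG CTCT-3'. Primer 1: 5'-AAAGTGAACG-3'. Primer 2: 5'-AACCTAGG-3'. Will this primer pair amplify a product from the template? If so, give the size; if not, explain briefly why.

Primer 2 (AACCTAGG) does not match the top strand, and its reverse complement CCTAGGTT does not match either.
With no annealing site for primer 2, no amplification occurs.

No product — primer 2 has no binding site in the template.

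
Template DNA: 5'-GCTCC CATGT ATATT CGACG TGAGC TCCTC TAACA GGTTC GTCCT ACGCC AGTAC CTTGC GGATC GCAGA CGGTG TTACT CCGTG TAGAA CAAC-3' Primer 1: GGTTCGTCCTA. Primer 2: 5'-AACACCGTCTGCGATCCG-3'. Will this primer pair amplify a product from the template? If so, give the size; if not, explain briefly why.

Primer 1 (GGTTCGTCCTA) matches the top strand at positions 36–46; it acts as a forward primer.
Primer 2's reverse complement is CGGATCGCAGACGGTGTT, matching the top strand at positions 60–77; it acts as a reverse primer.
The 3' ends face each other across positions 36–77, giving a 42 bp product.

Yes — a 42 bp product.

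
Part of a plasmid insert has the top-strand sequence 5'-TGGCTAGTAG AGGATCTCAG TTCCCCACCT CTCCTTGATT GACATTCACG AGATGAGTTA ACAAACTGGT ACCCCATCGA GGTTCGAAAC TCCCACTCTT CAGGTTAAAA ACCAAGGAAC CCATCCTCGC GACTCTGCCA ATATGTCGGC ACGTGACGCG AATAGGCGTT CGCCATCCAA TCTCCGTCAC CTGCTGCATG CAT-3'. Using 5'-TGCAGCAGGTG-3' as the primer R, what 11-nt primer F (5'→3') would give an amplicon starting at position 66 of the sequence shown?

The reverse primer's reverse complement CACCTGCTGCA matches the template at positions 188–198; the product starts at position 66.
The forward primer is identical to the top strand over positions 66–76: CTGGTACCCCA.

5'-CTGGTACCCCA-3'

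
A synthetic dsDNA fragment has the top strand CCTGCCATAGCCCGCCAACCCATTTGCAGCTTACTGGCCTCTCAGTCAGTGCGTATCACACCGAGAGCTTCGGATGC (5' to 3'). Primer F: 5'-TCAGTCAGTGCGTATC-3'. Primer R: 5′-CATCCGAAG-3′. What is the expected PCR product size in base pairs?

Forward primer TCAGTCAGTGCGTATC is found on the top strand at positions 42–57.
The reverse primer's reverse complement is CTTCGGATG, which matches the template at positions 68–76.
The product runs from position 42 to position 76, so its length is 76 − 42 + 1 = 35 bp.

35 bp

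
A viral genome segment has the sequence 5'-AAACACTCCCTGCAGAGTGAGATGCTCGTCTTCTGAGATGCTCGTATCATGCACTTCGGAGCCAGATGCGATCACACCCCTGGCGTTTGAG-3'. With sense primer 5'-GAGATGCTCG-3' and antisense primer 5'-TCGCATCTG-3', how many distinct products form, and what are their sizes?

The forward primer GAGATGCTCG matches the top strand at positions 19–28, 35–44.
The reverse primer's reverse complement is CAGATGCGA, matching at positions 63–71.
Each forward site pairs with the reverse site to give a product ending at position 71: sizes 53, 37 bp.

Two products: 53 bp, 37 bp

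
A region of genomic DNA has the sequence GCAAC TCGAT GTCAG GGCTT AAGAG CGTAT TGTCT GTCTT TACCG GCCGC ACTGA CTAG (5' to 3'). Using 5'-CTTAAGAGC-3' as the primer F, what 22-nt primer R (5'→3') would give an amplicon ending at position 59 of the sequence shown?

5'-CTAGTCAGTGCGGCCGGTAAAG-3'

The forward primer binds at positions 18–26; the product's 3' end on the top strand is position 59.
The reverse primer anneals to the top strand over positions 38–59, i.e. to CTTTACCGGCCGCACTGACTAG.
Its sequence written 5'→3' is the reverse complement: CTAGTCAGTGCGGCCGGTAAAG.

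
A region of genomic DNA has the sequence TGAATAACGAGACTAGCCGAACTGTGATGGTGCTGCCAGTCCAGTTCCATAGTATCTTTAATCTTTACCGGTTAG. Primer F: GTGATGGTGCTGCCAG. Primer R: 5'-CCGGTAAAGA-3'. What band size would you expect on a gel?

Scanning the template, GTGATGGTGCTGCCAG occurs at positions 24–39; this primer anneals to the bottom strand there with its 3' end pointing downstream.
The reverse primer's reverse complement is TCTTTACCGG, which matches the template at positions 62–71.
The product runs from position 24 to position 71, so its length is 71 − 24 + 1 = 48 bp.

48 bp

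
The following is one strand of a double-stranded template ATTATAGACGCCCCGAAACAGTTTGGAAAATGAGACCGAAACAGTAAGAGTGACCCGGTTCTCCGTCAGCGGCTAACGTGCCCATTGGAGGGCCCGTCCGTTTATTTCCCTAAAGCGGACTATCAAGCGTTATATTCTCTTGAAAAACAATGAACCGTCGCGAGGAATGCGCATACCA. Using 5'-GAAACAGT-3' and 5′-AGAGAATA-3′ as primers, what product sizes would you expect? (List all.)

The forward primer GAAACAGT matches the top strand at positions 15–22, 38–45.
The reverse primer's reverse complement is TATTCTCT, matching at positions 133–140.
Each forward site pairs with the reverse site to give a product ending at position 140: sizes 126, 103 bp.

126 bp, 103 bp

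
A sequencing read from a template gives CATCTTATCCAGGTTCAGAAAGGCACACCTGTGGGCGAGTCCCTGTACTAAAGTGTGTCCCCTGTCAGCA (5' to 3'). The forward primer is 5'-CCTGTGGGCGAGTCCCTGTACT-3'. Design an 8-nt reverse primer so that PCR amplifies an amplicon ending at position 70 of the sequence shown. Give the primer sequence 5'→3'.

5'-TGCTGACA-3'

The forward primer binds at positions 28–49; the product's 3' end on the top strand is position 70.
The reverse primer anneals to the top strand over positions 63–70, i.e. to TGTCAGCA.
Its sequence written 5'→3' is the reverse complement: TGCTGACA.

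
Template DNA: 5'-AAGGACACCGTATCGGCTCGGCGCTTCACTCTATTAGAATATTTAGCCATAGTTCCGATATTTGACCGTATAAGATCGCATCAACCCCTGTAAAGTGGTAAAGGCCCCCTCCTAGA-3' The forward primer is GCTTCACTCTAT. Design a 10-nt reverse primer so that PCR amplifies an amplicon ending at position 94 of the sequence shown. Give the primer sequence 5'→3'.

5'-TTTACAGGGG-3'

The forward primer binds at positions 23–34; the product's 3' end on the top strand is position 94.
The reverse primer anneals to the top strand over positions 85–94, i.e. to CCCCTGTAAA.
Its sequence written 5'→3' is the reverse complement: TTTACAGGGG.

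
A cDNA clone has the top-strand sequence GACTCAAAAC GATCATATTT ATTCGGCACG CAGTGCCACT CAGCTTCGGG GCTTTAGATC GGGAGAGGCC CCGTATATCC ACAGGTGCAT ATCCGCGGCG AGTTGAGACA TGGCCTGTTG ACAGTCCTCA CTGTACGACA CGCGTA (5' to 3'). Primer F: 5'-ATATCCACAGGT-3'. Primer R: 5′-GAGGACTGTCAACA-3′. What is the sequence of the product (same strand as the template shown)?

5'-ATATCCACAGGTGCATATCCGCGGCGAGTTGAGACATGGCCTGTTGACAGTCCTC-3'

Forward primer ATATCCACAGGT is found on the top strand at positions 75–86.
Reverse complement of the reverse primer: TGTTGACAGTCCTC. This occurs on the top strand at positions 116–129.
The product is the template from position 75 through 129 (55 bp).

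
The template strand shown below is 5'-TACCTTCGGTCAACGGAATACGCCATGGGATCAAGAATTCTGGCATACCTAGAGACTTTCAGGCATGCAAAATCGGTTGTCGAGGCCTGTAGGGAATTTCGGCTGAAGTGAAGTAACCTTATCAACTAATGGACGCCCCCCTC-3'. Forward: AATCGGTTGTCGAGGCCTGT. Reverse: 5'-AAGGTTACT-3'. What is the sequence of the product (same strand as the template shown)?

The forward primer matches the template at positions 71–90.
Reverse complement of the reverse primer: AGTAACCTT. This occurs on the top strand at positions 112–120.
The product is the template from position 71 through 120 (50 bp).

5'-AATCGGTTGTCGAGGCCTGTAGGGAATTTCGGCTGAAGTGAAGTAACCTT-3'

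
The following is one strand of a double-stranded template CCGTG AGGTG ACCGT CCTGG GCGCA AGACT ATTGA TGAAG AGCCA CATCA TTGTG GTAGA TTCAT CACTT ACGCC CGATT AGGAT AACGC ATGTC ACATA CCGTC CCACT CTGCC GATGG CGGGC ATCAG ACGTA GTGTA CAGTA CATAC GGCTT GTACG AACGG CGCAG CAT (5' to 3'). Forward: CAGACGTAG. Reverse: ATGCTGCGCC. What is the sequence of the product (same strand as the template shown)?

Forward primer CAGACGTAG is found on the top strand at positions 128–136.
The reverse primer's reverse complement is GGCGCAGCAT, which matches the template at positions 164–173.
The product is the template from position 128 through 173 (46 bp).

5'-CAGACGTAGTGTACAGTACATACGGCTTGTACGAACGGCGCAGCAT-3'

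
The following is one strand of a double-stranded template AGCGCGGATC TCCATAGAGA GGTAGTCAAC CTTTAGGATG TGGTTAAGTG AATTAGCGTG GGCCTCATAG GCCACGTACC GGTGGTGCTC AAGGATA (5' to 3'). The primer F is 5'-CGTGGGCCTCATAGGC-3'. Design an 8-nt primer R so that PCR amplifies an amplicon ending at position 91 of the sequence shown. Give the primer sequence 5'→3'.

5'-TGAGCACC-3'

The forward primer binds at positions 57–72; the product's 3' end on the top strand is position 91.
The reverse primer anneals to the top strand over positions 84–91, i.e. to GGTGCTCA.
Its sequence written 5'→3' is the reverse complement: TGAGCACC.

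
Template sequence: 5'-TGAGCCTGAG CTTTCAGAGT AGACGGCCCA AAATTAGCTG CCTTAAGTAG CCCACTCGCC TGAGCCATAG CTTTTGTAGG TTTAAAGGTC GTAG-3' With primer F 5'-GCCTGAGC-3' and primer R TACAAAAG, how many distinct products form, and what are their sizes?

Two products: 75 bp, 21 bp

The forward primer GCCTGAGC matches the top strand at positions 4–11, 58–65.
The reverse primer's reverse complement is CTTTTGTA, matching at positions 71–78.
Each forward site pairs with the reverse site to give a product ending at position 78: sizes 75, 21 bp.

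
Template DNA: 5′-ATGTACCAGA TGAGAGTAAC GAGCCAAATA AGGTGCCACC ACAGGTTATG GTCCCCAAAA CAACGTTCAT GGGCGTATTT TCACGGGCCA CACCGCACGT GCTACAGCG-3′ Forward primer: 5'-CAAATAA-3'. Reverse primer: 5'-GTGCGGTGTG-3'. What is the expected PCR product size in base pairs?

Scanning the template, CAAATAA occurs at positions 25–31; this primer anneals to the bottom strand there with its 3' end pointing downstream.
Taking the reverse complement of GTGCGGTGTG gives CACACCGCAC, found at positions 89–98 on the template; the primer anneals here to the top strand with its 3' end pointing upstream.
Amplicon spans positions 25–98: 74 bp.

74 bp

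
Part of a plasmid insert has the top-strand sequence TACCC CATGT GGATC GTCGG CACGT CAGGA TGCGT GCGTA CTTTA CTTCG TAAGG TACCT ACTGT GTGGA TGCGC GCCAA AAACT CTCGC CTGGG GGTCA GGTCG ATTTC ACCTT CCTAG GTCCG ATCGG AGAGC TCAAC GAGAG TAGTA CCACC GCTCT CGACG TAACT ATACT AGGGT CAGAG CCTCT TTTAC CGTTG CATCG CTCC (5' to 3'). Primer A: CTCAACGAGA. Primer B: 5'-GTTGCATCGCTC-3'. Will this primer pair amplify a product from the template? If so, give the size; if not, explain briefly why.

No product — both primers anneal to the same strand and extend in the same direction.

Primer A (CTCAACGAGA) matches the top strand at positions 135–144 (3' end points downstream).
Primer B (GTTGCATCGCTC) also matches the top strand directly, at positions 197–208 — its reverse complement GAGCGATGCAAC is not present.
Both primers anneal to the bottom strand with 3' ends pointing the same way, so neither can prime synthesis back toward the other.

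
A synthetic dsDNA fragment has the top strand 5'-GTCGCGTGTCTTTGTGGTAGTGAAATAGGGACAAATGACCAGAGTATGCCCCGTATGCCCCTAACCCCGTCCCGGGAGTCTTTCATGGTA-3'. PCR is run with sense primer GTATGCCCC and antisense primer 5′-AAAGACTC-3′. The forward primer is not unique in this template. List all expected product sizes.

40 bp, 31 bp

The forward primer GTATGCCCC matches the top strand at positions 44–52, 53–61.
The reverse primer's reverse complement is GAGTCTTT, matching at positions 76–83.
Each forward site pairs with the reverse site to give a product ending at position 83: sizes 40, 31 bp.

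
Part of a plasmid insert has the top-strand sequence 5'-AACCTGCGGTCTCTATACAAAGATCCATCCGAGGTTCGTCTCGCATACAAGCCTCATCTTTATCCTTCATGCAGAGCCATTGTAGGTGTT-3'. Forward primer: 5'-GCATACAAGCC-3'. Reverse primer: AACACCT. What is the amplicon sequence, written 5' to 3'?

5'-GCATACAAGCCTCATCTTTATCCTTCATGCAGAGCCATTGTAGGTGTT-3'

Scanning the template, GCATACAAGCC occurs at positions 43–53; this primer anneals to the bottom strand there with its 3' end pointing downstream.
Taking the reverse complement of AACACCT gives AGGTGTT, found at positions 84–90 on the template; the primer anneals here to the top strand with its 3' end pointing upstream.
The product is the template from position 43 through 90 (48 bp).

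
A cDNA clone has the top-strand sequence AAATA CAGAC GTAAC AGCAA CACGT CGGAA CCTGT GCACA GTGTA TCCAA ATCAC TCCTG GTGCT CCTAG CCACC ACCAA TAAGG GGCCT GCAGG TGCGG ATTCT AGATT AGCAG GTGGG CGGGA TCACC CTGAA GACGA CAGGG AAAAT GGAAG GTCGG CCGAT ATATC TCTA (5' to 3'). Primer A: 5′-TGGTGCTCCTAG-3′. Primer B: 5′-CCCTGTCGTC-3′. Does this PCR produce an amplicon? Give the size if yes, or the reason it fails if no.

Primer A (TGGTGCTCCTAG) matches the top strand at positions 59–70; it acts as a forward primer.
Primer B's reverse complement is GACGACAGGG, matching the top strand at positions 136–145; it acts as a reverse primer.
The 3' ends face each other across positions 59–145, giving an 87 bp product.

Yes — an 87 bp product.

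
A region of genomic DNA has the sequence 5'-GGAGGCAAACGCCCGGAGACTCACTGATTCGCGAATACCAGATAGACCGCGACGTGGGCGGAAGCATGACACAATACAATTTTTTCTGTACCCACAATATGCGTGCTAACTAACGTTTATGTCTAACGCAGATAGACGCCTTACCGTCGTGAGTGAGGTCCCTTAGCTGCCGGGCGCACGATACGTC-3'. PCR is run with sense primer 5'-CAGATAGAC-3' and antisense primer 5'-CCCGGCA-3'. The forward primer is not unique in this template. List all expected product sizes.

136 bp, 46 bp

The forward primer CAGATAGAC matches the top strand at positions 39–47, 129–137.
The reverse primer's reverse complement is TGCCGGG, matching at positions 168–174.
Each forward site pairs with the reverse site to give a product ending at position 174: sizes 136, 46 bp.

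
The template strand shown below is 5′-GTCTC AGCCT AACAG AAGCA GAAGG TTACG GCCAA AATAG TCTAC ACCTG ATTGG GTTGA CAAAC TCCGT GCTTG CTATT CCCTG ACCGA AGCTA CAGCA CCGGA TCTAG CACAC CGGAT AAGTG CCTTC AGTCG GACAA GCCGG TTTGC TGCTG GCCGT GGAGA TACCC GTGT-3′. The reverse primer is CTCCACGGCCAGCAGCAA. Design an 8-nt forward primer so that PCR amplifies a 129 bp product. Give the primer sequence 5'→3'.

The reverse primer's reverse complement TTGCTGCTGGCCGTGGAG matches the template at positions 147–164, so the product ends at position 164.
A 129 bp product then starts at position 164 − 129 + 1 = 36.
The forward primer is identical to the top strand there: AATAGTCT.

5'-AATAGTCT-3'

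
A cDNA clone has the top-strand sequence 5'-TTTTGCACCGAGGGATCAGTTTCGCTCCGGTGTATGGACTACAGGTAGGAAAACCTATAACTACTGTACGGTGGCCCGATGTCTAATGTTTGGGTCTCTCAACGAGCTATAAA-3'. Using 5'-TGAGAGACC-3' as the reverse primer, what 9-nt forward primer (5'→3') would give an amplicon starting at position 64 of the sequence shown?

The reverse primer's reverse complement GGTCTCTCA matches the template at positions 93–101; the product starts at position 64.
The forward primer is identical to the top strand over positions 64–72: CTGTACGGT.

5'-CTGTACGGT-3'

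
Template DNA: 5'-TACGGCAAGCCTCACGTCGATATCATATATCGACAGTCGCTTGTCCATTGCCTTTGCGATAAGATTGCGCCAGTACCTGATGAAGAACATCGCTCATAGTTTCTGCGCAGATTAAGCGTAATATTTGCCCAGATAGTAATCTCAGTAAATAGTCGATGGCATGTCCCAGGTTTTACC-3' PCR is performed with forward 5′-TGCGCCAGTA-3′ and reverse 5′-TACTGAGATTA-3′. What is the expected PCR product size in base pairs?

Scanning the template, TGCGCCAGTA occurs at positions 66–75; this primer anneals to the bottom strand there with its 3' end pointing downstream.
Reverse complement of the reverse primer: TAATCTCAGTA. This occurs on the top strand at positions 137–147.
Product length = (reverse-primer end) − (forward-primer start) + 1 = 147 − 66 + 1 = 82 bp.

82 bp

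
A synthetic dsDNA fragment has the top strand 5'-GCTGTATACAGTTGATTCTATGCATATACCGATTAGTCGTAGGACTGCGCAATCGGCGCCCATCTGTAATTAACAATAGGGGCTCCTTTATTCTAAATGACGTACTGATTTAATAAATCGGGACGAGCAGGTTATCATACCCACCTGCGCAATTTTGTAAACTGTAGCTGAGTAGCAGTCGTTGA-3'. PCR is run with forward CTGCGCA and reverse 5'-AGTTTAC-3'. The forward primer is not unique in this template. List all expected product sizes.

The forward primer CTGCGCA matches the top strand at positions 45–51, 145–151.
The reverse primer's reverse complement is GTAAACT, matching at positions 157–163.
Each forward site pairs with the reverse site to give a product ending at position 163: sizes 119, 19 bp.

119 bp, 19 bp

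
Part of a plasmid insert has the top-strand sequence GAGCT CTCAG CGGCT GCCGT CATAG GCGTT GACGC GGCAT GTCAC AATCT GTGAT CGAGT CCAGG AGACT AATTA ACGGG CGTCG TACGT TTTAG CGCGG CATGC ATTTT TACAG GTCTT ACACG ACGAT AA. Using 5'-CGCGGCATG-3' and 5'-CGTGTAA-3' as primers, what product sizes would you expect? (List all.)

93 bp, 30 bp

The forward primer CGCGGCATG matches the top strand at positions 33–41, 96–104.
The reverse primer's reverse complement is TTACACG, matching at positions 119–125.
Each forward site pairs with the reverse site to give a product ending at position 125: sizes 93, 30 bp.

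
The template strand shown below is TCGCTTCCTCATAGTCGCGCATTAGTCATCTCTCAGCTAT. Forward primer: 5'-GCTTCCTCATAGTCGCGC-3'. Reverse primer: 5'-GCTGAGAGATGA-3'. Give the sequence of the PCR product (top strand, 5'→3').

5'-GCTTCCTCATAGTCGCGCATTAGTCATCTCTCAGC-3'

The forward primer matches the template at positions 3–20.
Taking the reverse complement of GCTGAGAGATGA gives TCATCTCTCAGC, found at positions 26–37 on the template; the primer anneals here to the top strand with its 3' end pointing upstream.
The product is the template from position 3 through 37 (35 bp).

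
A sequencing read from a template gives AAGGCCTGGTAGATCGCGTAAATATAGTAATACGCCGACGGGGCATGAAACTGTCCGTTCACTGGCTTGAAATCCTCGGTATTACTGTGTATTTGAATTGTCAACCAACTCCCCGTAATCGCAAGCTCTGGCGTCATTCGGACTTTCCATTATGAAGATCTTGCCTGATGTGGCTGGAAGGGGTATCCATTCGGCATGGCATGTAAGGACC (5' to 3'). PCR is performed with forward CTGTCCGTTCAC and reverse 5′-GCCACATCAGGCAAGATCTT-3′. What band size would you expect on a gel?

124 bp

The forward primer matches the template at positions 51–62.
The reverse primer's reverse complement is AAGATCTTGCCTGATGTGGC, which matches the template at positions 155–174.
The product runs from position 51 to position 174, so its length is 174 − 51 + 1 = 124 bp.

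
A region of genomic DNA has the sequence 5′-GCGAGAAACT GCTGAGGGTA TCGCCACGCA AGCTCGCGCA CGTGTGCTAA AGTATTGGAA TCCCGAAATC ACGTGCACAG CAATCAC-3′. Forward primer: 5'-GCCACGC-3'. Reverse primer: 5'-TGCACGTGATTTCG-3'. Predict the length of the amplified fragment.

55 bp

The forward primer matches the template at positions 23–29.
Reverse complement of the reverse primer: CGAAATCACGTGCA. This occurs on the top strand at positions 64–77.
The product runs from position 23 to position 77, so its length is 77 − 23 + 1 = 55 bp.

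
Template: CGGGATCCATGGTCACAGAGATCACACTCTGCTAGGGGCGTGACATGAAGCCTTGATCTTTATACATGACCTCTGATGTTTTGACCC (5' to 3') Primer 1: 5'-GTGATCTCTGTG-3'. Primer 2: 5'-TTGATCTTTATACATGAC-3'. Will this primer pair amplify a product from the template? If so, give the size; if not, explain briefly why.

Primer 1 (GTGATCTCTGTG) has reverse complement CACAGAGATCAC, which matches the top strand at positions 14–25; primer 1 anneals to the top strand there with its 3' end pointing upstream toward position 14.
Primer 2 (TTGATCTTTATACATGAC) matches the top strand directly at positions 53–70; it anneals to the bottom strand with its 3' end pointing downstream toward position 70.
The 3' ends diverge (primer 1 extends toward position 1, primer 2 toward position 87), so the primers never converge on a shared product.

No product — the primers' 3' ends point away from each other.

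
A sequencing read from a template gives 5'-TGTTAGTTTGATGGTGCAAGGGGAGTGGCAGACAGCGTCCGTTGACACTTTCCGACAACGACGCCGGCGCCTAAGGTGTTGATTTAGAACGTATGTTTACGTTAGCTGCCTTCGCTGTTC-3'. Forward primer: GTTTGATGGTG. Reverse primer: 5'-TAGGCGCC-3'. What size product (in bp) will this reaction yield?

68 bp

The forward primer matches the template at positions 6–16.
Taking the reverse complement of TAGGCGCC gives GGCGCCTA, found at positions 66–73 on the template; the primer anneals here to the top strand with its 3' end pointing upstream.
The product runs from position 6 to position 73, so its length is 73 − 6 + 1 = 68 bp.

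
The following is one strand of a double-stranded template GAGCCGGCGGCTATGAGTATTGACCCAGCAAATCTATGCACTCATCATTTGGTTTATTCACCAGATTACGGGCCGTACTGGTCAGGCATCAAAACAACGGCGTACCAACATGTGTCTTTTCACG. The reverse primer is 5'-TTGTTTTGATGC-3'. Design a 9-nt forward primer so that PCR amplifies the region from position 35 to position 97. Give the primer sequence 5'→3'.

5'-TATGCACTC-3'

The reverse primer's reverse complement GCATCAAAACAA matches the template at positions 86–97; the product starts at position 35.
The forward primer is identical to the top strand over positions 35–43: TATGCACTC.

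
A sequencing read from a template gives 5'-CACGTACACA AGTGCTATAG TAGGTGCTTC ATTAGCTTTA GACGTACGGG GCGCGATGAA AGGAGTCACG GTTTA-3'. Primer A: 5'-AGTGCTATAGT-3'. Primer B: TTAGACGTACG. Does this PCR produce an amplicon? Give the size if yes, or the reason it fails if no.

Primer A (AGTGCTATAGT) matches the top strand at positions 11–21 (3' end points downstream).
Primer B (TTAGACGTACG) also matches the top strand directly, at positions 38–48 — its reverse complement CGTACGTCTAA is not present.
Both primers anneal to the bottom strand with 3' ends pointing the same way, so neither can prime synthesis back toward the other.

No product — both primers anneal to the same strand and extend in the same direction.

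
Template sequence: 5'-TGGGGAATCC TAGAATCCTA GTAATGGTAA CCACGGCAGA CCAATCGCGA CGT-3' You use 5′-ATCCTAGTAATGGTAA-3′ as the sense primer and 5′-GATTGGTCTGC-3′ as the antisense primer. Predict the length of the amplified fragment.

32 bp

Forward primer ATCCTAGTAATGGTAA is found on the top strand at positions 15–30.
Taking the reverse complement of GATTGGTCTGC gives GCAGACCAATC, found at positions 36–46 on the template; the primer anneals here to the top strand with its 3' end pointing upstream.
Amplicon spans positions 15–46: 32 bp.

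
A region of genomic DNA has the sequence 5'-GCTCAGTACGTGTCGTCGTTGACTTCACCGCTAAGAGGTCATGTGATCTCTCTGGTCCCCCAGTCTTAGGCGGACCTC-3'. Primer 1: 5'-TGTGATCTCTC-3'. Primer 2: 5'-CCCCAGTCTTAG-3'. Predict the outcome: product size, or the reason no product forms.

No product — both primers anneal to the same strand and extend in the same direction.

Primer 1 (TGTGATCTCTC) matches the top strand at positions 42–52 (3' end points downstream).
Primer 2 (CCCCAGTCTTAG) also matches the top strand directly, at positions 58–69 — its reverse complement CTAAGACTGGGG is not present.
Both primers anneal to the bottom strand with 3' ends pointing the same way, so neither can prime synthesis back toward the other.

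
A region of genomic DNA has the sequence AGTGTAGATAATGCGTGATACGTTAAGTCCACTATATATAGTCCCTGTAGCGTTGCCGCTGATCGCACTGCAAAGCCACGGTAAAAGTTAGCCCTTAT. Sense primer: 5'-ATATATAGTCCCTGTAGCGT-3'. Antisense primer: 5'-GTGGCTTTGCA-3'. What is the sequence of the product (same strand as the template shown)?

Forward primer ATATATAGTCCCTGTAGCGT is found on the top strand at positions 34–53.
Taking the reverse complement of GTGGCTTTGCA gives TGCAAAGCCAC, found at positions 69–79 on the template; the primer anneals here to the top strand with its 3' end pointing upstream.
The product is the template from position 34 through 79 (46 bp).

5'-ATATATAGTCCCTGTAGCGTTGCCGCTGATCGCACTGCAAAGCCAC-3'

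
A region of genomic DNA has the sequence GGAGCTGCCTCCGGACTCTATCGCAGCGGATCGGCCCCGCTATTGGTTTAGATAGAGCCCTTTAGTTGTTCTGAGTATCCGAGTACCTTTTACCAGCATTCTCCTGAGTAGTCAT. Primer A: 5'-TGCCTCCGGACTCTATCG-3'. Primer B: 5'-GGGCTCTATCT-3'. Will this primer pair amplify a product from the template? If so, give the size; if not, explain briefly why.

Yes — a 55 bp product.

Primer A (TGCCTCCGGACTCTATCG) matches the top strand at positions 6–23; it acts as a forward primer.
Primer B's reverse complement is AGATAGAGCCC, matching the top strand at positions 50–60; it acts as a reverse primer.
The 3' ends face each other across positions 6–60, giving a 55 bp product.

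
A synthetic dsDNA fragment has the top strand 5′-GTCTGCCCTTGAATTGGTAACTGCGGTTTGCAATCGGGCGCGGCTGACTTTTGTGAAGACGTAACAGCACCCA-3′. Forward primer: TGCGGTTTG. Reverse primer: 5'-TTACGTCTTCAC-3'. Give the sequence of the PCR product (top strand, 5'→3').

Forward primer TGCGGTTTG is found on the top strand at positions 22–30.
The reverse primer's reverse complement is GTGAAGACGTAA, which matches the template at positions 53–64.
The product is the template from position 22 through 64 (43 bp).

5'-TGCGGTTTGCAATCGGGCGCGGCTGACTTTTGTGAAGACGTAA-3'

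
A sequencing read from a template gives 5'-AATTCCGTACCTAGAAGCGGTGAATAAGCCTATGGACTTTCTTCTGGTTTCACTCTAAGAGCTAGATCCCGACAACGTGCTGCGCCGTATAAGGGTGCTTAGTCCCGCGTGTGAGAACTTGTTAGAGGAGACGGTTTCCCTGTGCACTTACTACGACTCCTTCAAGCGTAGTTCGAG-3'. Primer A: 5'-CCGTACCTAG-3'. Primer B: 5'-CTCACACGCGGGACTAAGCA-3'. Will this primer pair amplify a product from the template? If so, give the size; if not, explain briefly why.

Yes — a 111 bp product.

Primer A (CCGTACCTAG) matches the top strand at positions 5–14; it acts as a forward primer.
Primer B's reverse complement is TGCTTAGTCCCGCGTGTGAG, matching the top strand at positions 96–115; it acts as a reverse primer.
The 3' ends face each other across positions 5–115, giving a 111 bp product.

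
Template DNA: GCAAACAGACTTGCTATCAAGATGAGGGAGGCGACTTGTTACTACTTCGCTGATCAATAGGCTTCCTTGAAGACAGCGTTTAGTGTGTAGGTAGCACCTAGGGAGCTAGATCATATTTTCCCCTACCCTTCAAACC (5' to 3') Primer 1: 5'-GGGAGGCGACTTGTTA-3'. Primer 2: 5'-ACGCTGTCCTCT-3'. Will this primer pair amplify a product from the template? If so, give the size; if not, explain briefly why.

Primer 2 (ACGCTGTCCTCT) does not match the top strand, and its reverse complement AGAGGACAGCGT does not match either.
With no annealing site for primer 2, no amplification occurs.

No product — primer 2 has no binding site in the template.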